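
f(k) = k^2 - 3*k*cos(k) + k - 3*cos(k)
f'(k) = 3*k*sin(k) + 2*k + 3*sin(k) - 3*cos(k) + 1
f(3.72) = 29.42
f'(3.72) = 3.21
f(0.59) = -3.03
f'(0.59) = 2.34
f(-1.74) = 0.91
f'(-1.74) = 0.21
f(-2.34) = 0.34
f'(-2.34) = 1.29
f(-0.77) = -0.67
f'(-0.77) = -3.17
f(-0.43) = -1.80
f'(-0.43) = -3.30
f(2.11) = 11.35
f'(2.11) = 14.77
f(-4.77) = 18.63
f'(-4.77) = -20.00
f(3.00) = 23.88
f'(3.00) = 11.66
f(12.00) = 123.09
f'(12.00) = 1.54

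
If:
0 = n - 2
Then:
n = 2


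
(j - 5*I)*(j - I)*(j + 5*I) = j^3 - I*j^2 + 25*j - 25*I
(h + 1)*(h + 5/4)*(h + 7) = h^3 + 37*h^2/4 + 17*h + 35/4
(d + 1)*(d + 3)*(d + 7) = d^3 + 11*d^2 + 31*d + 21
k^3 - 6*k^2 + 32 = (k - 4)^2*(k + 2)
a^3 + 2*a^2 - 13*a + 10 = (a - 2)*(a - 1)*(a + 5)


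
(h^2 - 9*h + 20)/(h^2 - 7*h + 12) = (h - 5)/(h - 3)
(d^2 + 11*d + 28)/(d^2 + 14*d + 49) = (d + 4)/(d + 7)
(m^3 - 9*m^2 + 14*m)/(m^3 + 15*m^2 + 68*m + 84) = m*(m^2 - 9*m + 14)/(m^3 + 15*m^2 + 68*m + 84)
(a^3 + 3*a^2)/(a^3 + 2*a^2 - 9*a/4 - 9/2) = 4*a^2*(a + 3)/(4*a^3 + 8*a^2 - 9*a - 18)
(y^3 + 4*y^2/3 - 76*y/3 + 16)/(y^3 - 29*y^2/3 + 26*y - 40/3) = (y + 6)/(y - 5)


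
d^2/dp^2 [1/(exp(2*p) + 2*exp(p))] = 2*(4*(exp(p) + 1)^2 - (exp(p) + 2)*(2*exp(p) + 1))*exp(-p)/(exp(p) + 2)^3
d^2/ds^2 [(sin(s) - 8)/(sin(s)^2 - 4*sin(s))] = (-9*sin(s)^2 + 28*sin(s) + 80/sin(s) + 253/(2*sin(s)^2) + 21*sin(3*s)/sin(s)^3 + sin(5*s)/(2*sin(s)^3) - 256/sin(s)^3)/(sin(s) - 4)^3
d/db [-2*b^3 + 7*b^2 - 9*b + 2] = -6*b^2 + 14*b - 9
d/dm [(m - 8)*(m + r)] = 2*m + r - 8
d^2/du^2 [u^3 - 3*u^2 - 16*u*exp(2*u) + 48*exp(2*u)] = -64*u*exp(2*u) + 6*u + 128*exp(2*u) - 6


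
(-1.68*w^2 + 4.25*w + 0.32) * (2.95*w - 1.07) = -4.956*w^3 + 14.3351*w^2 - 3.6035*w - 0.3424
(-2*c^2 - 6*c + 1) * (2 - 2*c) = 4*c^3 + 8*c^2 - 14*c + 2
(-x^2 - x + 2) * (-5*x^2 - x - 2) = 5*x^4 + 6*x^3 - 7*x^2 - 4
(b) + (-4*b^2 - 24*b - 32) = -4*b^2 - 23*b - 32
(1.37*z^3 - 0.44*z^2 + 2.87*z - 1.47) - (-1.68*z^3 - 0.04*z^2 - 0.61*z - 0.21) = 3.05*z^3 - 0.4*z^2 + 3.48*z - 1.26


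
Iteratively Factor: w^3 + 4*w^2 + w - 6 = (w + 3)*(w^2 + w - 2) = (w + 2)*(w + 3)*(w - 1)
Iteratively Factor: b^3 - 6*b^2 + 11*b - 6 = (b - 3)*(b^2 - 3*b + 2) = (b - 3)*(b - 1)*(b - 2)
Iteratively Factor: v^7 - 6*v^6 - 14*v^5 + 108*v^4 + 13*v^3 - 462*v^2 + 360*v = (v - 4)*(v^6 - 2*v^5 - 22*v^4 + 20*v^3 + 93*v^2 - 90*v) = v*(v - 4)*(v^5 - 2*v^4 - 22*v^3 + 20*v^2 + 93*v - 90) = v*(v - 4)*(v - 1)*(v^4 - v^3 - 23*v^2 - 3*v + 90) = v*(v - 4)*(v - 2)*(v - 1)*(v^3 + v^2 - 21*v - 45) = v*(v - 5)*(v - 4)*(v - 2)*(v - 1)*(v^2 + 6*v + 9) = v*(v - 5)*(v - 4)*(v - 2)*(v - 1)*(v + 3)*(v + 3)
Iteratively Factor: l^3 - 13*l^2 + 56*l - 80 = (l - 4)*(l^2 - 9*l + 20) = (l - 4)^2*(l - 5)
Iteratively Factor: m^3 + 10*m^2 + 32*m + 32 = (m + 4)*(m^2 + 6*m + 8) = (m + 2)*(m + 4)*(m + 4)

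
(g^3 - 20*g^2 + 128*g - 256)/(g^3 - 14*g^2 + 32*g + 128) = (g - 4)/(g + 2)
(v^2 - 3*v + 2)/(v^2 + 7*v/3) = 3*(v^2 - 3*v + 2)/(v*(3*v + 7))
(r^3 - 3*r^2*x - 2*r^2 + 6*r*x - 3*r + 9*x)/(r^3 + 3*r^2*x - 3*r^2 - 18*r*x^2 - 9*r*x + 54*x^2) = (r + 1)/(r + 6*x)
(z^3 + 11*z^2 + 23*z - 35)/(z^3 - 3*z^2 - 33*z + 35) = (z + 7)/(z - 7)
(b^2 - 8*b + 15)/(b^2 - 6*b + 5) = (b - 3)/(b - 1)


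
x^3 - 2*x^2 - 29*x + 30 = (x - 6)*(x - 1)*(x + 5)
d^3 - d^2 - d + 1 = (d - 1)^2*(d + 1)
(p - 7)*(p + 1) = p^2 - 6*p - 7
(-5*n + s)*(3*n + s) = -15*n^2 - 2*n*s + s^2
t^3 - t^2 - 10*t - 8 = (t - 4)*(t + 1)*(t + 2)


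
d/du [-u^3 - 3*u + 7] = -3*u^2 - 3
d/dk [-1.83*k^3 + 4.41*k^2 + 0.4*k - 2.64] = -5.49*k^2 + 8.82*k + 0.4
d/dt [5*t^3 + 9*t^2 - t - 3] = 15*t^2 + 18*t - 1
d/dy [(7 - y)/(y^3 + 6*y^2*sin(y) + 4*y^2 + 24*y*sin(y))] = (6*y^3*cos(y) + 2*y^3 + 6*y^2*sin(y) - 18*y^2*cos(y) - 17*y^2 - 84*y*sin(y) - 168*y*cos(y) - 56*y - 168*sin(y))/(y^2*(y + 4)^2*(y + 6*sin(y))^2)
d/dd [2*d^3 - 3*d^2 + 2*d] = 6*d^2 - 6*d + 2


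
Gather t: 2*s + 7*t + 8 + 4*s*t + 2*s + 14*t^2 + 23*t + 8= 4*s + 14*t^2 + t*(4*s + 30) + 16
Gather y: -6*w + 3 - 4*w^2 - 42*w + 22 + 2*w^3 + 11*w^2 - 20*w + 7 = 2*w^3 + 7*w^2 - 68*w + 32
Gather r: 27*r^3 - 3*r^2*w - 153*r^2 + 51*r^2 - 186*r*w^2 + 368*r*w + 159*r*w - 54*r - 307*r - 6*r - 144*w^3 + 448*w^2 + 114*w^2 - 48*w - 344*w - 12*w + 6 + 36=27*r^3 + r^2*(-3*w - 102) + r*(-186*w^2 + 527*w - 367) - 144*w^3 + 562*w^2 - 404*w + 42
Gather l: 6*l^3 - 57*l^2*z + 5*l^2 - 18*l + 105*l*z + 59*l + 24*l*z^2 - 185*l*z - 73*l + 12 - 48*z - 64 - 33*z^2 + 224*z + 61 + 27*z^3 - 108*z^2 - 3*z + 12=6*l^3 + l^2*(5 - 57*z) + l*(24*z^2 - 80*z - 32) + 27*z^3 - 141*z^2 + 173*z + 21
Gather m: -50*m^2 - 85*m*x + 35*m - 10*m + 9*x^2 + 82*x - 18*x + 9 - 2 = -50*m^2 + m*(25 - 85*x) + 9*x^2 + 64*x + 7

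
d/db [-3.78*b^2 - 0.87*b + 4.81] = -7.56*b - 0.87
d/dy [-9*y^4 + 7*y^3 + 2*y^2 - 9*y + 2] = -36*y^3 + 21*y^2 + 4*y - 9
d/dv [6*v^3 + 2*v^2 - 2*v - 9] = 18*v^2 + 4*v - 2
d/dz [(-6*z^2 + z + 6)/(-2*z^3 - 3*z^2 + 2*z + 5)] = (-12*z^4 + 4*z^3 + 27*z^2 - 24*z - 7)/(4*z^6 + 12*z^5 + z^4 - 32*z^3 - 26*z^2 + 20*z + 25)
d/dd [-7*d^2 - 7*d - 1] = -14*d - 7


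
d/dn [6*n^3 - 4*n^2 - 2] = 2*n*(9*n - 4)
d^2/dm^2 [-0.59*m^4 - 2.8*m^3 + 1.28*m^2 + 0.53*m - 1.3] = -7.08*m^2 - 16.8*m + 2.56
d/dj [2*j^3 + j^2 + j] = 6*j^2 + 2*j + 1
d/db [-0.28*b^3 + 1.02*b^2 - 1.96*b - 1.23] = -0.84*b^2 + 2.04*b - 1.96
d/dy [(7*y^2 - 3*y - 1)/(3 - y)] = (-7*y^2 + 42*y - 10)/(y^2 - 6*y + 9)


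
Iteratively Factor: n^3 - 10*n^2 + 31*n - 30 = (n - 5)*(n^2 - 5*n + 6) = (n - 5)*(n - 2)*(n - 3)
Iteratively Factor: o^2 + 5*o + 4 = (o + 1)*(o + 4)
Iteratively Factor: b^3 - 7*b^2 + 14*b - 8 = (b - 2)*(b^2 - 5*b + 4) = (b - 4)*(b - 2)*(b - 1)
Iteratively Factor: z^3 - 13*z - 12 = (z + 1)*(z^2 - z - 12) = (z + 1)*(z + 3)*(z - 4)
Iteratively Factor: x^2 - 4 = (x - 2)*(x + 2)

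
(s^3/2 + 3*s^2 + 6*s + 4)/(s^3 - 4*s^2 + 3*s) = (s^3 + 6*s^2 + 12*s + 8)/(2*s*(s^2 - 4*s + 3))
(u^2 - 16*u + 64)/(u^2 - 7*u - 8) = (u - 8)/(u + 1)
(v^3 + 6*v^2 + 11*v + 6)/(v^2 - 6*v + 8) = (v^3 + 6*v^2 + 11*v + 6)/(v^2 - 6*v + 8)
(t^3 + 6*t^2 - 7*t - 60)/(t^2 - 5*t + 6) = (t^2 + 9*t + 20)/(t - 2)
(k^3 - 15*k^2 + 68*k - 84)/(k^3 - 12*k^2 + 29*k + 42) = (k - 2)/(k + 1)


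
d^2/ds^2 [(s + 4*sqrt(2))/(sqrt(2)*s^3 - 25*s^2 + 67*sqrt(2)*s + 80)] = 2*(6*s^5 - 27*sqrt(2)*s^4 - 1109*s^3 + 8628*sqrt(2)*s^2 - 36120*s + 38552*sqrt(2))/(2*sqrt(2)*s^9 - 150*s^8 + 2277*sqrt(2)*s^7 - 35245*s^6 + 140559*sqrt(2)*s^5 - 459030*s^4 - 183274*sqrt(2)*s^3 + 1674720*s^2 + 1286400*sqrt(2)*s + 512000)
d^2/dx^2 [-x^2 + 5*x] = -2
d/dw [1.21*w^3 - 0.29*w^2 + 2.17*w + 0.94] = 3.63*w^2 - 0.58*w + 2.17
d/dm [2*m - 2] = 2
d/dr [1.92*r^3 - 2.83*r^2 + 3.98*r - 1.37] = 5.76*r^2 - 5.66*r + 3.98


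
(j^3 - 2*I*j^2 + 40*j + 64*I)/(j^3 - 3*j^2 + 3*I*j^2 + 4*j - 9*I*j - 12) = (j^2 - 6*I*j + 16)/(j^2 - j*(3 + I) + 3*I)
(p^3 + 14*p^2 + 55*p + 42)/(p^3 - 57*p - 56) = (p + 6)/(p - 8)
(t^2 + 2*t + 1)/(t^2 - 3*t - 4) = (t + 1)/(t - 4)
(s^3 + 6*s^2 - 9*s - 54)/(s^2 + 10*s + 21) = (s^2 + 3*s - 18)/(s + 7)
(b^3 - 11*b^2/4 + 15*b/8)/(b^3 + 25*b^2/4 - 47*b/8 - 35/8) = b*(2*b - 3)/(2*b^2 + 15*b + 7)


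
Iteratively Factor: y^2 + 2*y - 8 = (y + 4)*(y - 2)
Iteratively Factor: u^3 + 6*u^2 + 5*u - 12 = (u + 3)*(u^2 + 3*u - 4) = (u + 3)*(u + 4)*(u - 1)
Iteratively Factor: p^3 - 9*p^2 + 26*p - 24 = (p - 4)*(p^2 - 5*p + 6) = (p - 4)*(p - 3)*(p - 2)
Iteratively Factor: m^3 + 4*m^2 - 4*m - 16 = (m - 2)*(m^2 + 6*m + 8) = (m - 2)*(m + 2)*(m + 4)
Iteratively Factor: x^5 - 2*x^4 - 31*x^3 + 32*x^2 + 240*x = (x + 4)*(x^4 - 6*x^3 - 7*x^2 + 60*x) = (x - 4)*(x + 4)*(x^3 - 2*x^2 - 15*x) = x*(x - 4)*(x + 4)*(x^2 - 2*x - 15) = x*(x - 5)*(x - 4)*(x + 4)*(x + 3)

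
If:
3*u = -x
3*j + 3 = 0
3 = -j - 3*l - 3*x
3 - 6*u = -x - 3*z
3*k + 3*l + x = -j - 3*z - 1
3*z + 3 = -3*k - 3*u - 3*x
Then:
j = -1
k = -5/12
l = 7/12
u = 5/12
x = -5/4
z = 1/4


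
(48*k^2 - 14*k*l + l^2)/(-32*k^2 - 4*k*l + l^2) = (-6*k + l)/(4*k + l)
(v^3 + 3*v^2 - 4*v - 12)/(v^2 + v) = (v^3 + 3*v^2 - 4*v - 12)/(v*(v + 1))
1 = 1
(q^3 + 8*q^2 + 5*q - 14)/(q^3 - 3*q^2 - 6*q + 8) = (q + 7)/(q - 4)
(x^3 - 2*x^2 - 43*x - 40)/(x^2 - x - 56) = (x^2 + 6*x + 5)/(x + 7)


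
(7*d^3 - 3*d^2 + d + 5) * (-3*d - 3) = -21*d^4 - 12*d^3 + 6*d^2 - 18*d - 15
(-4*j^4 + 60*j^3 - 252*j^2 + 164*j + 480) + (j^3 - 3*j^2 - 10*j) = -4*j^4 + 61*j^3 - 255*j^2 + 154*j + 480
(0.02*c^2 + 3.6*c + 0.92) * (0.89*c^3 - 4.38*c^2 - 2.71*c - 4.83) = 0.0178*c^5 + 3.1164*c^4 - 15.0034*c^3 - 13.8822*c^2 - 19.8812*c - 4.4436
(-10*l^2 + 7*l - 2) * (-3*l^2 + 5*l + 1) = 30*l^4 - 71*l^3 + 31*l^2 - 3*l - 2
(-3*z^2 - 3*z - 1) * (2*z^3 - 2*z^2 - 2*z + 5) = -6*z^5 + 10*z^3 - 7*z^2 - 13*z - 5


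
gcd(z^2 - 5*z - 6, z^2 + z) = z + 1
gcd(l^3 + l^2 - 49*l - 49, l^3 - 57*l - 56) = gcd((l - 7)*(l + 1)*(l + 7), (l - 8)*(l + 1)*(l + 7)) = l^2 + 8*l + 7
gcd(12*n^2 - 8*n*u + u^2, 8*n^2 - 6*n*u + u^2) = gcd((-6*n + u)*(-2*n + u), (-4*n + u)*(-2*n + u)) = -2*n + u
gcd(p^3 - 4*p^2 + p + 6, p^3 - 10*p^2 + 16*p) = p - 2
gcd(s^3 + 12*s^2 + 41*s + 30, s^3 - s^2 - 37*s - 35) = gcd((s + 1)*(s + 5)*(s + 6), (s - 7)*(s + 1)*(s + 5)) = s^2 + 6*s + 5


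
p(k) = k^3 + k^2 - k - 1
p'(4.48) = 68.17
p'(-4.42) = 48.77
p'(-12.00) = 407.00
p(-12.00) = -1573.00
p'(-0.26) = -1.32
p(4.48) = 104.51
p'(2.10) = 16.43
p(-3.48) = -27.55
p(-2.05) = -3.36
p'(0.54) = 0.95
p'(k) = 3*k^2 + 2*k - 1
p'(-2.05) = 7.51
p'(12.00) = 455.00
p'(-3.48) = 28.37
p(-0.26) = -0.69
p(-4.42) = -63.39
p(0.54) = -1.09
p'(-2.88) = 18.12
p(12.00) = 1859.00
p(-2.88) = -13.71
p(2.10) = 10.57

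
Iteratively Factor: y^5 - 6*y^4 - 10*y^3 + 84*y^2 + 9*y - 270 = (y - 3)*(y^4 - 3*y^3 - 19*y^2 + 27*y + 90) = (y - 5)*(y - 3)*(y^3 + 2*y^2 - 9*y - 18) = (y - 5)*(y - 3)*(y + 3)*(y^2 - y - 6) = (y - 5)*(y - 3)*(y + 2)*(y + 3)*(y - 3)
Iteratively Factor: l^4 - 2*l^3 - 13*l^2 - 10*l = (l + 1)*(l^3 - 3*l^2 - 10*l) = (l + 1)*(l + 2)*(l^2 - 5*l) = (l - 5)*(l + 1)*(l + 2)*(l)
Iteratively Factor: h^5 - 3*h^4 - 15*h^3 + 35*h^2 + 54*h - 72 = (h + 2)*(h^4 - 5*h^3 - 5*h^2 + 45*h - 36) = (h - 1)*(h + 2)*(h^3 - 4*h^2 - 9*h + 36) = (h - 4)*(h - 1)*(h + 2)*(h^2 - 9) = (h - 4)*(h - 1)*(h + 2)*(h + 3)*(h - 3)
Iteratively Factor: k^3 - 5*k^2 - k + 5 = (k + 1)*(k^2 - 6*k + 5) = (k - 1)*(k + 1)*(k - 5)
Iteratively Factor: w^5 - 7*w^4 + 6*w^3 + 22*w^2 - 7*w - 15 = (w - 5)*(w^4 - 2*w^3 - 4*w^2 + 2*w + 3) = (w - 5)*(w - 3)*(w^3 + w^2 - w - 1) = (w - 5)*(w - 3)*(w + 1)*(w^2 - 1) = (w - 5)*(w - 3)*(w - 1)*(w + 1)*(w + 1)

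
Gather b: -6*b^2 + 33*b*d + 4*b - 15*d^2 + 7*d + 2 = -6*b^2 + b*(33*d + 4) - 15*d^2 + 7*d + 2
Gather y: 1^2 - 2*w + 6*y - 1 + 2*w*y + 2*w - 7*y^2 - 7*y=-7*y^2 + y*(2*w - 1)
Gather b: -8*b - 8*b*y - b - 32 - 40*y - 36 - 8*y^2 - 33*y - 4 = b*(-8*y - 9) - 8*y^2 - 73*y - 72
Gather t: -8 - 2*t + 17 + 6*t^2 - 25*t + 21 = 6*t^2 - 27*t + 30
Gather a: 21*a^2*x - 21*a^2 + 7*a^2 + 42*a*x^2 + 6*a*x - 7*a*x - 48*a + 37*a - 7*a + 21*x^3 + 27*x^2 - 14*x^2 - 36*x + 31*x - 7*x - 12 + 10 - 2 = a^2*(21*x - 14) + a*(42*x^2 - x - 18) + 21*x^3 + 13*x^2 - 12*x - 4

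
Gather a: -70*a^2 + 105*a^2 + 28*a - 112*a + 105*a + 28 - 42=35*a^2 + 21*a - 14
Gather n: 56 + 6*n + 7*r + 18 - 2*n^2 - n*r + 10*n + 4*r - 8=-2*n^2 + n*(16 - r) + 11*r + 66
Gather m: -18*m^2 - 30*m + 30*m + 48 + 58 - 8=98 - 18*m^2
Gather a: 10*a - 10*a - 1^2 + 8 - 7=0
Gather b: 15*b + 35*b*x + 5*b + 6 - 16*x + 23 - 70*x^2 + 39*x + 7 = b*(35*x + 20) - 70*x^2 + 23*x + 36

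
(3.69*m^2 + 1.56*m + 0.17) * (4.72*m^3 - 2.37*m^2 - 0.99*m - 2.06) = 17.4168*m^5 - 1.3821*m^4 - 6.5479*m^3 - 9.5487*m^2 - 3.3819*m - 0.3502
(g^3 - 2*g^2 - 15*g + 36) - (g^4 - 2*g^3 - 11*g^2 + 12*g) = -g^4 + 3*g^3 + 9*g^2 - 27*g + 36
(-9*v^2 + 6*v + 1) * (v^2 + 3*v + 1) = -9*v^4 - 21*v^3 + 10*v^2 + 9*v + 1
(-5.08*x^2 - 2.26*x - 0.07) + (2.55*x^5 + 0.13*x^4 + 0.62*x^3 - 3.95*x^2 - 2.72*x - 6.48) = 2.55*x^5 + 0.13*x^4 + 0.62*x^3 - 9.03*x^2 - 4.98*x - 6.55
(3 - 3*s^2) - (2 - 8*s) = -3*s^2 + 8*s + 1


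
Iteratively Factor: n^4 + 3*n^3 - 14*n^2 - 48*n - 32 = (n + 1)*(n^3 + 2*n^2 - 16*n - 32) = (n + 1)*(n + 2)*(n^2 - 16) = (n + 1)*(n + 2)*(n + 4)*(n - 4)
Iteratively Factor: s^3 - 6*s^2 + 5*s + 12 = (s + 1)*(s^2 - 7*s + 12) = (s - 4)*(s + 1)*(s - 3)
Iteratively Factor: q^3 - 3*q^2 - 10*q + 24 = (q - 4)*(q^2 + q - 6) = (q - 4)*(q + 3)*(q - 2)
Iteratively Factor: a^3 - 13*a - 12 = (a + 3)*(a^2 - 3*a - 4) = (a + 1)*(a + 3)*(a - 4)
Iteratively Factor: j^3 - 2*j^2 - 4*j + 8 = (j - 2)*(j^2 - 4) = (j - 2)*(j + 2)*(j - 2)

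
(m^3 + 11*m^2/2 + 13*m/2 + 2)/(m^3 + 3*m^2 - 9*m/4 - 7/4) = 2*(m^2 + 5*m + 4)/(2*m^2 + 5*m - 7)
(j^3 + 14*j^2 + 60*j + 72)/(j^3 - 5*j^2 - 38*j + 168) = (j^2 + 8*j + 12)/(j^2 - 11*j + 28)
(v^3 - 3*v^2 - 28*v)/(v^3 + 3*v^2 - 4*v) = (v - 7)/(v - 1)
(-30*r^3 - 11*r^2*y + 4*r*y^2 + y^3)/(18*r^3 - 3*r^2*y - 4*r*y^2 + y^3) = (5*r + y)/(-3*r + y)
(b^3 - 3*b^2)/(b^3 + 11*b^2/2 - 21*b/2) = 2*b*(b - 3)/(2*b^2 + 11*b - 21)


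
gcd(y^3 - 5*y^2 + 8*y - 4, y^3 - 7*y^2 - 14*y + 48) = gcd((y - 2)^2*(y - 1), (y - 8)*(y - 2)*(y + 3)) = y - 2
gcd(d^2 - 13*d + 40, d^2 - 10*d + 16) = d - 8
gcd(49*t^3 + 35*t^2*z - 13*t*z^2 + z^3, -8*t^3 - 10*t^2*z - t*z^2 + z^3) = t + z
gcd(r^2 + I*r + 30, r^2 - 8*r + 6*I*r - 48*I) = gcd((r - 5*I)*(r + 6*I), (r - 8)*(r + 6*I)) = r + 6*I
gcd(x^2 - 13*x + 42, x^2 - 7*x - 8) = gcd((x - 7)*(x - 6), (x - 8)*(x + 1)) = 1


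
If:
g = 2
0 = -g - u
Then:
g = 2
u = -2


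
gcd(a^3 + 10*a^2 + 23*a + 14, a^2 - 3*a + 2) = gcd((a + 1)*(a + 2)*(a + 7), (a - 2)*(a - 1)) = 1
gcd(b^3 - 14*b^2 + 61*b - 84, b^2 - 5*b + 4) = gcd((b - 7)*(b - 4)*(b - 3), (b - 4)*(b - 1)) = b - 4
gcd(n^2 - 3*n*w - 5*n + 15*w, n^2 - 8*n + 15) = n - 5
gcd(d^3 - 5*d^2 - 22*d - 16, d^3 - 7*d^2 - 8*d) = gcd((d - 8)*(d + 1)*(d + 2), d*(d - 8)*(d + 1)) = d^2 - 7*d - 8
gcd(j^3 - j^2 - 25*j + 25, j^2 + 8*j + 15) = j + 5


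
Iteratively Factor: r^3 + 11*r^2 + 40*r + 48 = (r + 4)*(r^2 + 7*r + 12) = (r + 4)^2*(r + 3)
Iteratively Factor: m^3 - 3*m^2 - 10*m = (m + 2)*(m^2 - 5*m) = m*(m + 2)*(m - 5)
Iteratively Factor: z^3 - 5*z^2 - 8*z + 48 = (z - 4)*(z^2 - z - 12) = (z - 4)^2*(z + 3)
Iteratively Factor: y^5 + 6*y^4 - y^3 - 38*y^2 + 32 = (y + 4)*(y^4 + 2*y^3 - 9*y^2 - 2*y + 8) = (y - 1)*(y + 4)*(y^3 + 3*y^2 - 6*y - 8) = (y - 1)*(y + 1)*(y + 4)*(y^2 + 2*y - 8) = (y - 1)*(y + 1)*(y + 4)^2*(y - 2)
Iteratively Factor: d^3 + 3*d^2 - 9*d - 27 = (d - 3)*(d^2 + 6*d + 9) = (d - 3)*(d + 3)*(d + 3)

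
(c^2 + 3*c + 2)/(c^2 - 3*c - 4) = (c + 2)/(c - 4)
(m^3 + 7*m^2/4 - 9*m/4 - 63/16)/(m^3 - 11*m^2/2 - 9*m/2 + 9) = (m^2 + m/4 - 21/8)/(m^2 - 7*m + 6)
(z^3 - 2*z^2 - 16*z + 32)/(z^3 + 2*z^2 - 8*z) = (z - 4)/z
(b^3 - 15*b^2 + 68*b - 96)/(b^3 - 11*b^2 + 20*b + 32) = (b - 3)/(b + 1)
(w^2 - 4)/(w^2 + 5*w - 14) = (w + 2)/(w + 7)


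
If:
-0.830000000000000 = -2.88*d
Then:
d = 0.29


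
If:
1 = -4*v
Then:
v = -1/4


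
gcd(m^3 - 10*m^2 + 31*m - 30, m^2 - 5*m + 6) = m^2 - 5*m + 6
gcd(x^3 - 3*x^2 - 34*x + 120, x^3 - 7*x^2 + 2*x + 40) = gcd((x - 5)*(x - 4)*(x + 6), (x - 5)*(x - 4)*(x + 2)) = x^2 - 9*x + 20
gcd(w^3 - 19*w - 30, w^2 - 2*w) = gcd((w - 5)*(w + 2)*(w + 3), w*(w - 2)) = 1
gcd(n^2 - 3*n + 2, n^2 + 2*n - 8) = n - 2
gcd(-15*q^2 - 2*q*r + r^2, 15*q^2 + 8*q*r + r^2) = 3*q + r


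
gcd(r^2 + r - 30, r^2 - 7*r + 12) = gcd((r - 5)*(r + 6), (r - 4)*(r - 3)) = 1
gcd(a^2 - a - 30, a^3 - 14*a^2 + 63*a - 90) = a - 6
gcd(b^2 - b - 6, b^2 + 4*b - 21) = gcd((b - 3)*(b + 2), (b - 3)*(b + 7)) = b - 3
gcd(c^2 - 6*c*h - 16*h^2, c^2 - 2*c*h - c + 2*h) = 1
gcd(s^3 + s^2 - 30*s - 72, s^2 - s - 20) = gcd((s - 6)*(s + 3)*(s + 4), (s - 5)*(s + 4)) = s + 4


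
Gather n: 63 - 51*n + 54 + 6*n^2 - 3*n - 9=6*n^2 - 54*n + 108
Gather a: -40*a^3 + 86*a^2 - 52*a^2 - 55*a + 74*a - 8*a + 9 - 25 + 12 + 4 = -40*a^3 + 34*a^2 + 11*a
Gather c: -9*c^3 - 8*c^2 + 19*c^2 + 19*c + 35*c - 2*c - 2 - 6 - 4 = -9*c^3 + 11*c^2 + 52*c - 12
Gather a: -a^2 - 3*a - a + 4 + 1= -a^2 - 4*a + 5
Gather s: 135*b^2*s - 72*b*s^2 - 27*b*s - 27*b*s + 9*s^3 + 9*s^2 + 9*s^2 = 9*s^3 + s^2*(18 - 72*b) + s*(135*b^2 - 54*b)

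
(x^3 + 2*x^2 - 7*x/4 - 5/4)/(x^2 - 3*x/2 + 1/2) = (4*x^2 + 12*x + 5)/(2*(2*x - 1))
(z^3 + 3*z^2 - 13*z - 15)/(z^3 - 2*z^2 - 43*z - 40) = (z - 3)/(z - 8)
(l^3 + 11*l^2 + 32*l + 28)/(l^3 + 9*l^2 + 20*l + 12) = (l^2 + 9*l + 14)/(l^2 + 7*l + 6)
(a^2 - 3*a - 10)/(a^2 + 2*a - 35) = (a + 2)/(a + 7)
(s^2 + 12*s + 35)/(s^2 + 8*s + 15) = (s + 7)/(s + 3)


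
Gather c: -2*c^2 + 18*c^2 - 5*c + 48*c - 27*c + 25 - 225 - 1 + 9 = 16*c^2 + 16*c - 192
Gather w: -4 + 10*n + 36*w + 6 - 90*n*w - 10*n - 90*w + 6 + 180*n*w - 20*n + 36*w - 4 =-20*n + w*(90*n - 18) + 4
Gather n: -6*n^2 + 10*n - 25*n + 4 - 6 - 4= -6*n^2 - 15*n - 6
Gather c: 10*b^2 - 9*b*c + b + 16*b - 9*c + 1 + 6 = 10*b^2 + 17*b + c*(-9*b - 9) + 7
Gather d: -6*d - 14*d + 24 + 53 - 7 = 70 - 20*d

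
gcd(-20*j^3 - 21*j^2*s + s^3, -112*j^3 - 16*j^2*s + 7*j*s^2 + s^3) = 4*j + s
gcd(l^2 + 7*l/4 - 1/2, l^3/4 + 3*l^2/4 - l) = 1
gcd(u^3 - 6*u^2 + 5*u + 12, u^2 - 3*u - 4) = u^2 - 3*u - 4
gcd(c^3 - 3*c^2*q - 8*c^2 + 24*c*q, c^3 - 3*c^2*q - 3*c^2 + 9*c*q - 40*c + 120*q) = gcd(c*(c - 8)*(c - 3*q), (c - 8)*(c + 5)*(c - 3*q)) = -c^2 + 3*c*q + 8*c - 24*q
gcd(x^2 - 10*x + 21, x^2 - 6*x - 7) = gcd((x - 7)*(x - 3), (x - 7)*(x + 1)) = x - 7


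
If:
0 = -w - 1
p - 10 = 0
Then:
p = 10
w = -1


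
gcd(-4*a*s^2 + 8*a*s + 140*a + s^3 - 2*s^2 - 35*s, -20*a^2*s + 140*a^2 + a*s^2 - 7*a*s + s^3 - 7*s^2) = -4*a*s + 28*a + s^2 - 7*s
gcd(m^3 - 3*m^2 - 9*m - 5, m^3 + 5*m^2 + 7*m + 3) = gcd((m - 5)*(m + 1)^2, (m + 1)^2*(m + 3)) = m^2 + 2*m + 1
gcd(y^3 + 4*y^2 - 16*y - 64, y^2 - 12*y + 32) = y - 4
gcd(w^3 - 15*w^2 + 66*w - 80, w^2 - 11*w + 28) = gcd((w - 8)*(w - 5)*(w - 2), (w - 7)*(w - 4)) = 1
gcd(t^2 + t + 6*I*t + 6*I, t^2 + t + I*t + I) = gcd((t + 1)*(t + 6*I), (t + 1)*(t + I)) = t + 1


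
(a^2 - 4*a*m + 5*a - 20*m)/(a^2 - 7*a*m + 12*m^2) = (a + 5)/(a - 3*m)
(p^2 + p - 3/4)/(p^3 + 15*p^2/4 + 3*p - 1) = (4*p^2 + 4*p - 3)/(4*p^3 + 15*p^2 + 12*p - 4)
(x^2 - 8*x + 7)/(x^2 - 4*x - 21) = (x - 1)/(x + 3)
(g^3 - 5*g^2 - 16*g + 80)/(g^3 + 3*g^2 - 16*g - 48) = (g - 5)/(g + 3)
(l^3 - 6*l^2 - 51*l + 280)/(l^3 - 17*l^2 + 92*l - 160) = (l + 7)/(l - 4)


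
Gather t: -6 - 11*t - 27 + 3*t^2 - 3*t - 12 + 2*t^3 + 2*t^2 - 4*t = 2*t^3 + 5*t^2 - 18*t - 45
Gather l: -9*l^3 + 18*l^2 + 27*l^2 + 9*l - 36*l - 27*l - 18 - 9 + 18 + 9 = -9*l^3 + 45*l^2 - 54*l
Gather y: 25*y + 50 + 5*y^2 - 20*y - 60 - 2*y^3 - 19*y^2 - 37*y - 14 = -2*y^3 - 14*y^2 - 32*y - 24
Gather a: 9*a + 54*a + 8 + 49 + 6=63*a + 63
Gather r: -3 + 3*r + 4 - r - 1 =2*r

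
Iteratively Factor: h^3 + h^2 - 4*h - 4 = (h + 2)*(h^2 - h - 2) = (h + 1)*(h + 2)*(h - 2)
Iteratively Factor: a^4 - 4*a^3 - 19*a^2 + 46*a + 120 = (a + 2)*(a^3 - 6*a^2 - 7*a + 60) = (a - 4)*(a + 2)*(a^2 - 2*a - 15) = (a - 4)*(a + 2)*(a + 3)*(a - 5)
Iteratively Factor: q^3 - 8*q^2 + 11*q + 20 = (q - 5)*(q^2 - 3*q - 4) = (q - 5)*(q + 1)*(q - 4)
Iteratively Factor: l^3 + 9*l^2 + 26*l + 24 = (l + 4)*(l^2 + 5*l + 6) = (l + 3)*(l + 4)*(l + 2)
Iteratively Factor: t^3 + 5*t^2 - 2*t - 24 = (t + 3)*(t^2 + 2*t - 8) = (t + 3)*(t + 4)*(t - 2)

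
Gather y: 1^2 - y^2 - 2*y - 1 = -y^2 - 2*y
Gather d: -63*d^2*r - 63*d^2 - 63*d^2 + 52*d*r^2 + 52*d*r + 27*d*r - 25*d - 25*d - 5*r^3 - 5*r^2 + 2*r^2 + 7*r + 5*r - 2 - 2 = d^2*(-63*r - 126) + d*(52*r^2 + 79*r - 50) - 5*r^3 - 3*r^2 + 12*r - 4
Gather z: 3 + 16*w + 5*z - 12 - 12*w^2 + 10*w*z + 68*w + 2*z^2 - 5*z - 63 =-12*w^2 + 10*w*z + 84*w + 2*z^2 - 72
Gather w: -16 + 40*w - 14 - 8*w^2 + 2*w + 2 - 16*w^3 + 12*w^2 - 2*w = -16*w^3 + 4*w^2 + 40*w - 28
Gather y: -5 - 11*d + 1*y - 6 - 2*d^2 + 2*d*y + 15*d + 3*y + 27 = -2*d^2 + 4*d + y*(2*d + 4) + 16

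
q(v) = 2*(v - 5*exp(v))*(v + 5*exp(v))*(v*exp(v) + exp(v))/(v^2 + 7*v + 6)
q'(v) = 2*(1 - 5*exp(v))*(v + 5*exp(v))*(v*exp(v) + exp(v))/(v^2 + 7*v + 6) + 2*(-2*v - 7)*(v - 5*exp(v))*(v + 5*exp(v))*(v*exp(v) + exp(v))/(v^2 + 7*v + 6)^2 + 2*(v - 5*exp(v))*(v + 5*exp(v))*(v*exp(v) + 2*exp(v))/(v^2 + 7*v + 6) + 2*(v - 5*exp(v))*(v*exp(v) + exp(v))*(5*exp(v) + 1)/(v^2 + 7*v + 6) = 2*(v^3 + 7*v^2 - 75*v*exp(2*v) + 12*v - 425*exp(2*v))*exp(v)/(v^2 + 12*v + 36)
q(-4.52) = 0.30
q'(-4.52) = -0.04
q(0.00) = -8.33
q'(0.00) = -23.61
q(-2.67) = 0.29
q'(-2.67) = -0.03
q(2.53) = -11577.37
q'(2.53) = -33397.64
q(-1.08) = -0.24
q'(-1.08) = -1.28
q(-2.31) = 0.27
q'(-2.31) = -0.08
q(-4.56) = 0.30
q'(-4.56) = -0.04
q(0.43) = -28.16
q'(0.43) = -79.87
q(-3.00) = 0.30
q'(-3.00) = -0.00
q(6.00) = -273580784.17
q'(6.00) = -797947988.11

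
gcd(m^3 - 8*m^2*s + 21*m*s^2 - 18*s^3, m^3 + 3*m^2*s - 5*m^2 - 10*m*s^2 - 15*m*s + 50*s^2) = -m + 2*s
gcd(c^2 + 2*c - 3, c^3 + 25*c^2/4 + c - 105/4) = c + 3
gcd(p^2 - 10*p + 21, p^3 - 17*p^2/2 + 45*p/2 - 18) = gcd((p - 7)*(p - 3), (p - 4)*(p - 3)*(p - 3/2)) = p - 3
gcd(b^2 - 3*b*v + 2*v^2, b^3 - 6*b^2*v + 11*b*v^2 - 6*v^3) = b^2 - 3*b*v + 2*v^2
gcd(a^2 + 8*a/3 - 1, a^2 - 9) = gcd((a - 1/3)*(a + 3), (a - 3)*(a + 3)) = a + 3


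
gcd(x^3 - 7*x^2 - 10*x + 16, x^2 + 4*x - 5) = x - 1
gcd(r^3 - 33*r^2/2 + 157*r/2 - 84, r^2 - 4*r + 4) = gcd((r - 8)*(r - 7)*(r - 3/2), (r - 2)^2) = 1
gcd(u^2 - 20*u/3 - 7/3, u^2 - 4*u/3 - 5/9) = u + 1/3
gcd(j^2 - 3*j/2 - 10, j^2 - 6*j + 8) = j - 4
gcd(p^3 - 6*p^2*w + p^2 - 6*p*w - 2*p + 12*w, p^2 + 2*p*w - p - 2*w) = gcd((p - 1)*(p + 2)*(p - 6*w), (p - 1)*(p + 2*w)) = p - 1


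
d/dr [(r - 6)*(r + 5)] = 2*r - 1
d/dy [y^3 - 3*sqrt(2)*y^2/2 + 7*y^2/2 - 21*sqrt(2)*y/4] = 3*y^2 - 3*sqrt(2)*y + 7*y - 21*sqrt(2)/4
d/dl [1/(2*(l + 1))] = -1/(2*(l + 1)^2)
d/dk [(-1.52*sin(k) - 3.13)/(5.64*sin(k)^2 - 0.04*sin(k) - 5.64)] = (8.5728*sin(k)^2 + 35.3064*sin(k) + 8.4476)*cos(k)/(31.8096*sin(k)^4 - 0.4512*sin(k)^3 - 63.6176*sin(k)^2 + 0.4512*sin(k) + 31.8096)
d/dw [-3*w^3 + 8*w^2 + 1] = w*(16 - 9*w)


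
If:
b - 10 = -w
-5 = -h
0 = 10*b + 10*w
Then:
No Solution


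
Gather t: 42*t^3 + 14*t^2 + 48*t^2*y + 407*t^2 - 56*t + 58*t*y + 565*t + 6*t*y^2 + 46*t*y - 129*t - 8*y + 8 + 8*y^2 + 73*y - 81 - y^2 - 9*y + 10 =42*t^3 + t^2*(48*y + 421) + t*(6*y^2 + 104*y + 380) + 7*y^2 + 56*y - 63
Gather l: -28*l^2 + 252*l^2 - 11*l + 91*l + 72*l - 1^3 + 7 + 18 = 224*l^2 + 152*l + 24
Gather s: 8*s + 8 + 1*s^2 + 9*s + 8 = s^2 + 17*s + 16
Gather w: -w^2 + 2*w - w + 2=-w^2 + w + 2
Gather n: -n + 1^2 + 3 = 4 - n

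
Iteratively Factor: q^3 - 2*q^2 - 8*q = (q)*(q^2 - 2*q - 8) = q*(q - 4)*(q + 2)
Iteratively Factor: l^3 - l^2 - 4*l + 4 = (l - 2)*(l^2 + l - 2) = (l - 2)*(l + 2)*(l - 1)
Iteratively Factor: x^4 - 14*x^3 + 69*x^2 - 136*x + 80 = (x - 4)*(x^3 - 10*x^2 + 29*x - 20) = (x - 4)*(x - 1)*(x^2 - 9*x + 20) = (x - 4)^2*(x - 1)*(x - 5)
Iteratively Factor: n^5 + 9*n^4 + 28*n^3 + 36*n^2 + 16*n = (n + 1)*(n^4 + 8*n^3 + 20*n^2 + 16*n) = (n + 1)*(n + 2)*(n^3 + 6*n^2 + 8*n) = n*(n + 1)*(n + 2)*(n^2 + 6*n + 8) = n*(n + 1)*(n + 2)*(n + 4)*(n + 2)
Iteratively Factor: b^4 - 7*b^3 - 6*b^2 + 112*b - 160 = (b + 4)*(b^3 - 11*b^2 + 38*b - 40) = (b - 4)*(b + 4)*(b^2 - 7*b + 10) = (b - 5)*(b - 4)*(b + 4)*(b - 2)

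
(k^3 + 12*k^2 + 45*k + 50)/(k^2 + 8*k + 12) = (k^2 + 10*k + 25)/(k + 6)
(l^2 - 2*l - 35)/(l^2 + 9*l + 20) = (l - 7)/(l + 4)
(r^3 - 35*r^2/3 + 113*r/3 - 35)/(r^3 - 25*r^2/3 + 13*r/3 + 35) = (3*r - 5)/(3*r + 5)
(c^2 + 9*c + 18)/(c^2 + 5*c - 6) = (c + 3)/(c - 1)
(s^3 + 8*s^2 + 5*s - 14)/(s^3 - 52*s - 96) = (s^2 + 6*s - 7)/(s^2 - 2*s - 48)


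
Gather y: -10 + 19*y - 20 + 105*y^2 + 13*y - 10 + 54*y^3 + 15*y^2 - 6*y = 54*y^3 + 120*y^2 + 26*y - 40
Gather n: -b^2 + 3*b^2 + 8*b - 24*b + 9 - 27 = 2*b^2 - 16*b - 18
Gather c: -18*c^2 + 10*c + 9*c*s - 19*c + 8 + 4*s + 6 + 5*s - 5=-18*c^2 + c*(9*s - 9) + 9*s + 9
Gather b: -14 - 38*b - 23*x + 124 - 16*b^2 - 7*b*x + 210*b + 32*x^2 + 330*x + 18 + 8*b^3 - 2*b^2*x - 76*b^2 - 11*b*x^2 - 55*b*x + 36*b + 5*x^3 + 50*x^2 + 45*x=8*b^3 + b^2*(-2*x - 92) + b*(-11*x^2 - 62*x + 208) + 5*x^3 + 82*x^2 + 352*x + 128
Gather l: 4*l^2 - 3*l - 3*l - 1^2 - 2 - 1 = 4*l^2 - 6*l - 4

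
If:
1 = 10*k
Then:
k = 1/10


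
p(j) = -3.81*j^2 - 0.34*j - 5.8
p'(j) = -7.62*j - 0.34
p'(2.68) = -20.76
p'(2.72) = -21.07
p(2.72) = -34.91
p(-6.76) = -177.61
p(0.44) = -6.69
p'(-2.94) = 22.06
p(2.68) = -34.08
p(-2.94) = -37.73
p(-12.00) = -550.36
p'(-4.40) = 33.19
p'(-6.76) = 51.17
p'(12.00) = -91.78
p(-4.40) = -78.07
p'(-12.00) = 91.10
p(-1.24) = -11.24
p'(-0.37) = 2.48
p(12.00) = -558.52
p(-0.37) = -6.20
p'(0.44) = -3.69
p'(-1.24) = 9.11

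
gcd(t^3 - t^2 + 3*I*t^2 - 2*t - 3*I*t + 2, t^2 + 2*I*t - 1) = t + I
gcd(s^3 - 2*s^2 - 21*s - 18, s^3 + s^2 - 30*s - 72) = s^2 - 3*s - 18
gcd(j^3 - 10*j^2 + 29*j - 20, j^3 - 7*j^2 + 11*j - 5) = j^2 - 6*j + 5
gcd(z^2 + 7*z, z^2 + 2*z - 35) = z + 7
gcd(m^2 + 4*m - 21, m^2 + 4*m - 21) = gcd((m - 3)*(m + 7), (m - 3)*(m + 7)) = m^2 + 4*m - 21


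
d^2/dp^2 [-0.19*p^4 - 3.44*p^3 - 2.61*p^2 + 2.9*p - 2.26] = -2.28*p^2 - 20.64*p - 5.22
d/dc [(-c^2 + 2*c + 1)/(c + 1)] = (-c^2 - 2*c + 1)/(c^2 + 2*c + 1)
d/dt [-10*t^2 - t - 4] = -20*t - 1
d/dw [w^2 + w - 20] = 2*w + 1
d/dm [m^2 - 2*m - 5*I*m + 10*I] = 2*m - 2 - 5*I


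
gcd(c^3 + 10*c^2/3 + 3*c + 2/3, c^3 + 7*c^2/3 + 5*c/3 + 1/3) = c^2 + 4*c/3 + 1/3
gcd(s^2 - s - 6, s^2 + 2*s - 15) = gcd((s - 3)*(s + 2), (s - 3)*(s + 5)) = s - 3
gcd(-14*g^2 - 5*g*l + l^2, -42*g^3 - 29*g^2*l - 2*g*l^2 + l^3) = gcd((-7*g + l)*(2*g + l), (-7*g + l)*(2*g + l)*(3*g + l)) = 14*g^2 + 5*g*l - l^2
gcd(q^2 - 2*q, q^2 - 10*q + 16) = q - 2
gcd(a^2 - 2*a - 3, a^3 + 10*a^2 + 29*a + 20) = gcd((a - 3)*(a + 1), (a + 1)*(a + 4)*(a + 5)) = a + 1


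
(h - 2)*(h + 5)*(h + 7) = h^3 + 10*h^2 + 11*h - 70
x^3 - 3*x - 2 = (x - 2)*(x + 1)^2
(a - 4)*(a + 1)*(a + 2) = a^3 - a^2 - 10*a - 8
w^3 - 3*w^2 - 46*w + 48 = (w - 8)*(w - 1)*(w + 6)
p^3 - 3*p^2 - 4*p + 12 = (p - 3)*(p - 2)*(p + 2)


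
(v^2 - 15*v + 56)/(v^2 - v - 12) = (-v^2 + 15*v - 56)/(-v^2 + v + 12)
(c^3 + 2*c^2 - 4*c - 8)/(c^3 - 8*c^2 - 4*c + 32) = (c + 2)/(c - 8)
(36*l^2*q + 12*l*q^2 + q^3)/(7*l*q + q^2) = (36*l^2 + 12*l*q + q^2)/(7*l + q)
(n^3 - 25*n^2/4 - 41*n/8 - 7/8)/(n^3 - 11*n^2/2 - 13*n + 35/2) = (8*n^2 + 6*n + 1)/(4*(2*n^2 + 3*n - 5))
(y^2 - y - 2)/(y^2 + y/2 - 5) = 2*(y + 1)/(2*y + 5)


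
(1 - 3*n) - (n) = 1 - 4*n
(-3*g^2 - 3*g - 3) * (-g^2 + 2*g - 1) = 3*g^4 - 3*g^3 - 3*g + 3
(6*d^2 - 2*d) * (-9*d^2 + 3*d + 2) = -54*d^4 + 36*d^3 + 6*d^2 - 4*d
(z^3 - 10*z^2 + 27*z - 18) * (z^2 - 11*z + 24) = z^5 - 21*z^4 + 161*z^3 - 555*z^2 + 846*z - 432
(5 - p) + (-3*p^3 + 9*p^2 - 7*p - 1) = -3*p^3 + 9*p^2 - 8*p + 4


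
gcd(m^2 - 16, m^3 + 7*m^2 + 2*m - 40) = m + 4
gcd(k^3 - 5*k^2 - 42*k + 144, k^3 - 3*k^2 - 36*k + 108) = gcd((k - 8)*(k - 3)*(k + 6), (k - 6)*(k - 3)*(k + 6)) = k^2 + 3*k - 18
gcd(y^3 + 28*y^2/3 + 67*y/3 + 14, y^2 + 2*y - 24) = y + 6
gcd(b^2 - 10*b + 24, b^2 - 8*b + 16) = b - 4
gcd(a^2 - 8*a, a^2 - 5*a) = a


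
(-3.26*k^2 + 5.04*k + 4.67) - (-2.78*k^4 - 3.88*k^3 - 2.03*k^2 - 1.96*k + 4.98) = 2.78*k^4 + 3.88*k^3 - 1.23*k^2 + 7.0*k - 0.31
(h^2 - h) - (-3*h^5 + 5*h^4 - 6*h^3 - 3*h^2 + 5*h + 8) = 3*h^5 - 5*h^4 + 6*h^3 + 4*h^2 - 6*h - 8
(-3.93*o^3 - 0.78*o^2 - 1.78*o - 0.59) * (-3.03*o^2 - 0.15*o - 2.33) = 11.9079*o^5 + 2.9529*o^4 + 14.6673*o^3 + 3.8721*o^2 + 4.2359*o + 1.3747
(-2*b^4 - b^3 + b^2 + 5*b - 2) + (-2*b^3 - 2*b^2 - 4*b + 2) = -2*b^4 - 3*b^3 - b^2 + b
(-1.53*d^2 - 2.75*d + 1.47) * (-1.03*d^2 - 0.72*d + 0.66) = 1.5759*d^4 + 3.9341*d^3 - 0.5439*d^2 - 2.8734*d + 0.9702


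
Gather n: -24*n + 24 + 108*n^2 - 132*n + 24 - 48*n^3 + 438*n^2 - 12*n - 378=-48*n^3 + 546*n^2 - 168*n - 330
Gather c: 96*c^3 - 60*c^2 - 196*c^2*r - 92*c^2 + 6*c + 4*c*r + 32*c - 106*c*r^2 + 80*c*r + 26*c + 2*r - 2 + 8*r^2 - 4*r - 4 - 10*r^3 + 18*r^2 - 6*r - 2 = 96*c^3 + c^2*(-196*r - 152) + c*(-106*r^2 + 84*r + 64) - 10*r^3 + 26*r^2 - 8*r - 8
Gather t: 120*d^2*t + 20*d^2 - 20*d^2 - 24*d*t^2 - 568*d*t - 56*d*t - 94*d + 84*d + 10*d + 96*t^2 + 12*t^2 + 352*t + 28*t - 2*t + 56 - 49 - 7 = t^2*(108 - 24*d) + t*(120*d^2 - 624*d + 378)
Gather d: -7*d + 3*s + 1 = -7*d + 3*s + 1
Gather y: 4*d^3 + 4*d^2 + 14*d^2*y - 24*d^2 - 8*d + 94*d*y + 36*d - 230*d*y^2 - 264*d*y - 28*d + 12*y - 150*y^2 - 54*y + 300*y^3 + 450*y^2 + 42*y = 4*d^3 - 20*d^2 + 300*y^3 + y^2*(300 - 230*d) + y*(14*d^2 - 170*d)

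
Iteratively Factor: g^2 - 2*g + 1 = (g - 1)*(g - 1)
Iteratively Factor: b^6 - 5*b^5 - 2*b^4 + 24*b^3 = (b)*(b^5 - 5*b^4 - 2*b^3 + 24*b^2) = b*(b + 2)*(b^4 - 7*b^3 + 12*b^2) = b^2*(b + 2)*(b^3 - 7*b^2 + 12*b) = b^3*(b + 2)*(b^2 - 7*b + 12) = b^3*(b - 3)*(b + 2)*(b - 4)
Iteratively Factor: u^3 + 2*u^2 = (u)*(u^2 + 2*u) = u^2*(u + 2)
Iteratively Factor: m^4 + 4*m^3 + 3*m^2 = (m + 3)*(m^3 + m^2) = m*(m + 3)*(m^2 + m) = m^2*(m + 3)*(m + 1)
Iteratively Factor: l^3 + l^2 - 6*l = (l)*(l^2 + l - 6) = l*(l - 2)*(l + 3)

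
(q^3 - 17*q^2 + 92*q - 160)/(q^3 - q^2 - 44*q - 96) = (q^2 - 9*q + 20)/(q^2 + 7*q + 12)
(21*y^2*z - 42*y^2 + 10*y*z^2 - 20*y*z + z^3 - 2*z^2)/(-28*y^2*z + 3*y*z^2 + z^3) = (-3*y*z + 6*y - z^2 + 2*z)/(z*(4*y - z))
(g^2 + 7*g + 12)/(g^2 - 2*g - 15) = (g + 4)/(g - 5)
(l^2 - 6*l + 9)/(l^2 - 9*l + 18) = (l - 3)/(l - 6)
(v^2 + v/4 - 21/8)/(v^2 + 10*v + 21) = (v^2 + v/4 - 21/8)/(v^2 + 10*v + 21)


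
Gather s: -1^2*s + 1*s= 0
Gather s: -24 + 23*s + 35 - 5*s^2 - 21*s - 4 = -5*s^2 + 2*s + 7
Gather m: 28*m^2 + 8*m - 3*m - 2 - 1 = 28*m^2 + 5*m - 3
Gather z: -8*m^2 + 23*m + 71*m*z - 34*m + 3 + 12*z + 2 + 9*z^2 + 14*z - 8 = -8*m^2 - 11*m + 9*z^2 + z*(71*m + 26) - 3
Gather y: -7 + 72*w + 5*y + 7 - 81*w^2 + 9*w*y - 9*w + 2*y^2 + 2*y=-81*w^2 + 63*w + 2*y^2 + y*(9*w + 7)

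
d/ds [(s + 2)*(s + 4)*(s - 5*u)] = 3*s^2 - 10*s*u + 12*s - 30*u + 8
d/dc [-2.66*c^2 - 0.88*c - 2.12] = -5.32*c - 0.88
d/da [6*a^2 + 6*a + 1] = 12*a + 6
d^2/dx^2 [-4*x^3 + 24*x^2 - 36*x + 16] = 48 - 24*x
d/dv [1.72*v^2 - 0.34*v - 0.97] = 3.44*v - 0.34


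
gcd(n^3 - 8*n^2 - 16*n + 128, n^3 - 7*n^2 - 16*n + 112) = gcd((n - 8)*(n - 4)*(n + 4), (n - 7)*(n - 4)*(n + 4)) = n^2 - 16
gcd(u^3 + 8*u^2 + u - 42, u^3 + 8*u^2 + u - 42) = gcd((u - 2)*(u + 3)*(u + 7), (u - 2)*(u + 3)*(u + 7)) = u^3 + 8*u^2 + u - 42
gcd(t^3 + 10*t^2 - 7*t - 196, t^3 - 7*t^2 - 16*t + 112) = t - 4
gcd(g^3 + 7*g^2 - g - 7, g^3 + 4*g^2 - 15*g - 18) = g + 1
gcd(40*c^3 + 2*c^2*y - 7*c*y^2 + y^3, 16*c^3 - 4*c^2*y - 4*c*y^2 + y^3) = -8*c^2 - 2*c*y + y^2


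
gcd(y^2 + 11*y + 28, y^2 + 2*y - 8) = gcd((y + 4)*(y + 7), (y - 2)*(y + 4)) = y + 4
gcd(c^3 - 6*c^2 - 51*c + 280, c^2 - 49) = c + 7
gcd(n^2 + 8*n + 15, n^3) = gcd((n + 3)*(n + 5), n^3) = 1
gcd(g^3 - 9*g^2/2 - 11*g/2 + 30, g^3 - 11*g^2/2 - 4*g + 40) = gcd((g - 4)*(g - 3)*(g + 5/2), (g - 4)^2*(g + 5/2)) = g^2 - 3*g/2 - 10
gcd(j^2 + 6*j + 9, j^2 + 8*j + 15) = j + 3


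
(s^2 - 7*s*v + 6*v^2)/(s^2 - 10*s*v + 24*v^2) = (s - v)/(s - 4*v)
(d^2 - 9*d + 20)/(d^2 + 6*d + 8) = (d^2 - 9*d + 20)/(d^2 + 6*d + 8)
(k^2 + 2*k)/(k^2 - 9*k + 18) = k*(k + 2)/(k^2 - 9*k + 18)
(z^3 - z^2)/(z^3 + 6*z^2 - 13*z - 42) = z^2*(z - 1)/(z^3 + 6*z^2 - 13*z - 42)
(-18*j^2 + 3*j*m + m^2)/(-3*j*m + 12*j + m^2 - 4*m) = (6*j + m)/(m - 4)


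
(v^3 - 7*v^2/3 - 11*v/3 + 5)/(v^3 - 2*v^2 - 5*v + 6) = (v + 5/3)/(v + 2)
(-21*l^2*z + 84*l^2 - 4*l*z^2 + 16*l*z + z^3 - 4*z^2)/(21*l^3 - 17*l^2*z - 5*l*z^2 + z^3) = (z - 4)/(-l + z)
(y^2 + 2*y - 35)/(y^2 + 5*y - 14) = (y - 5)/(y - 2)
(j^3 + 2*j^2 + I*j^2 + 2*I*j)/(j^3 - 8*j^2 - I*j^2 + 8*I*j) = (j^2 + j*(2 + I) + 2*I)/(j^2 - j*(8 + I) + 8*I)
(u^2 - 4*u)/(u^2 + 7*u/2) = 2*(u - 4)/(2*u + 7)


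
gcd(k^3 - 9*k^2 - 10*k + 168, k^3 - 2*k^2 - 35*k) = k - 7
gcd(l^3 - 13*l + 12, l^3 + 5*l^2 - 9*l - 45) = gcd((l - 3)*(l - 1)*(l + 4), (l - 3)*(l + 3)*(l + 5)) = l - 3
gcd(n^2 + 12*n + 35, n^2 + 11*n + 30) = n + 5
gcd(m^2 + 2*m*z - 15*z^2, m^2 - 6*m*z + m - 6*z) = 1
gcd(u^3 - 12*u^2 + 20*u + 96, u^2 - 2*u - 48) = u - 8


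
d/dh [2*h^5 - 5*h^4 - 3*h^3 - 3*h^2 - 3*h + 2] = 10*h^4 - 20*h^3 - 9*h^2 - 6*h - 3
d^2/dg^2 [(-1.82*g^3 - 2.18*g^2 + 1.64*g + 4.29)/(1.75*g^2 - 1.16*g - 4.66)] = (-7.105427357601e-15*g^5 + 7.105427357601e-15*g^4 - 33.3879839999999*g^3 - 86.867802*g^2 - 209.141352*g - 30.895236)/(5.359375*g^6 - 10.6575*g^5 - 35.74935*g^4 + 55.197904*g^3 + 95.195412*g^2 - 75.570288*g - 101.194696)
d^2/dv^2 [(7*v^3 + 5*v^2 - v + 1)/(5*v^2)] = 2*(3 - v)/(5*v^4)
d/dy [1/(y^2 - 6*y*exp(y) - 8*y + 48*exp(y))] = 2*(3*y*exp(y) - y - 21*exp(y) + 4)/(y^2 - 6*y*exp(y) - 8*y + 48*exp(y))^2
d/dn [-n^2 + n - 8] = 1 - 2*n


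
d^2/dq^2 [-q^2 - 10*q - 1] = -2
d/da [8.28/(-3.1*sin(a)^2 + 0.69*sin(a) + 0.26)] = (51.336*sin(a) - 5.7132)*cos(a)/(-3.1*sin(a)^2 + 0.69*sin(a) + 0.26)^2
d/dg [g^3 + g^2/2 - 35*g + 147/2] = 3*g^2 + g - 35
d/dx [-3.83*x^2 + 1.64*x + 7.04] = 1.64 - 7.66*x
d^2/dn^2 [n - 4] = 0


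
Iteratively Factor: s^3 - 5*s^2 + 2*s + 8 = (s + 1)*(s^2 - 6*s + 8) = (s - 2)*(s + 1)*(s - 4)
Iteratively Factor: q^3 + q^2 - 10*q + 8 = (q - 2)*(q^2 + 3*q - 4) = (q - 2)*(q - 1)*(q + 4)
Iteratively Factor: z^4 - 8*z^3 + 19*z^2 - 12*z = (z - 3)*(z^3 - 5*z^2 + 4*z) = (z - 3)*(z - 1)*(z^2 - 4*z) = (z - 4)*(z - 3)*(z - 1)*(z)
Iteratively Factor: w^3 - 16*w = (w)*(w^2 - 16) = w*(w - 4)*(w + 4)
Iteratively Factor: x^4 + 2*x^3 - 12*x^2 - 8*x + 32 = (x + 2)*(x^3 - 12*x + 16) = (x + 2)*(x + 4)*(x^2 - 4*x + 4) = (x - 2)*(x + 2)*(x + 4)*(x - 2)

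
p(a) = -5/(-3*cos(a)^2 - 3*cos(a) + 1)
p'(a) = -5*(-6*sin(a)*cos(a) - 3*sin(a))/(-3*cos(a)^2 - 3*cos(a) + 1)^2 = 15*(2*cos(a) + 1)*sin(a)/(3*cos(a)^2 + 3*cos(a) - 1)^2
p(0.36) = 1.13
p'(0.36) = 0.77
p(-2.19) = -2.89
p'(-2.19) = 0.66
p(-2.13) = -2.86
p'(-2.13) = 0.25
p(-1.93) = -2.97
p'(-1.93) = -1.47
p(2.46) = -3.29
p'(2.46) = -2.26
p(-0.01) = 1.00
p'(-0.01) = -0.02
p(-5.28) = 3.38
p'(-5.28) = 11.98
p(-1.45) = -8.40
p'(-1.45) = -52.21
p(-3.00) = -4.86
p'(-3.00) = 1.96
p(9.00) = -4.02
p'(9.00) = -3.29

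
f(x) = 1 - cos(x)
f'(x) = sin(x)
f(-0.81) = 0.31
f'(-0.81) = -0.72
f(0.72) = 0.25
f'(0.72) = 0.66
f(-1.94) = 1.36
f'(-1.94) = -0.93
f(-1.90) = 1.32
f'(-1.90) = -0.95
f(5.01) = 0.71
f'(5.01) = -0.96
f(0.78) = 0.29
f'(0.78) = 0.70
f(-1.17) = 0.61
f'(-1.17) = -0.92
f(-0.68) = 0.22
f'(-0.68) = -0.63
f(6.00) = 0.04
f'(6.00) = -0.28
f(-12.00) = 0.16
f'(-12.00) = 0.54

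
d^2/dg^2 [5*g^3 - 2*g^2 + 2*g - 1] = 30*g - 4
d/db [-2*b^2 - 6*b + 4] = -4*b - 6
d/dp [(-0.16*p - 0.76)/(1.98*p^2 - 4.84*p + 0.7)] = (0.3168*p^2 + 3.0096*p - 3.7904)/(3.9204*p^4 - 19.1664*p^3 + 26.1976*p^2 - 6.776*p + 0.49)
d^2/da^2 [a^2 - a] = 2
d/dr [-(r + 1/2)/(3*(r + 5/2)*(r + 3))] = (4*r^2 + 4*r - 19)/(3*(4*r^4 + 44*r^3 + 181*r^2 + 330*r + 225))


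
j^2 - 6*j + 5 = (j - 5)*(j - 1)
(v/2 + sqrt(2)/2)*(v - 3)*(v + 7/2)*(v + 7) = v^4/2 + sqrt(2)*v^3/2 + 15*v^3/4 - 7*v^2/2 + 15*sqrt(2)*v^2/4 - 147*v/4 - 7*sqrt(2)*v/2 - 147*sqrt(2)/4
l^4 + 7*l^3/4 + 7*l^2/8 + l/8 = l*(l + 1/4)*(l + 1/2)*(l + 1)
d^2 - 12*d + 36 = (d - 6)^2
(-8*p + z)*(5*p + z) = -40*p^2 - 3*p*z + z^2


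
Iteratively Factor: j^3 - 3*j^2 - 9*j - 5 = (j - 5)*(j^2 + 2*j + 1) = (j - 5)*(j + 1)*(j + 1)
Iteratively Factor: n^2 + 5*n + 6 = (n + 2)*(n + 3)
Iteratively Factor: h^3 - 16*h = (h - 4)*(h^2 + 4*h) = (h - 4)*(h + 4)*(h)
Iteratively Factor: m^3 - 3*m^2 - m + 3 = (m - 1)*(m^2 - 2*m - 3) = (m - 1)*(m + 1)*(m - 3)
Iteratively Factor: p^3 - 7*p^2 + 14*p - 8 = (p - 2)*(p^2 - 5*p + 4) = (p - 4)*(p - 2)*(p - 1)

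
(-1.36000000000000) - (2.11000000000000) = -3.47000000000000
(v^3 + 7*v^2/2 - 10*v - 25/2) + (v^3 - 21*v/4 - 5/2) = 2*v^3 + 7*v^2/2 - 61*v/4 - 15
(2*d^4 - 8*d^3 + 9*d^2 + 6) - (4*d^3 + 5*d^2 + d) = 2*d^4 - 12*d^3 + 4*d^2 - d + 6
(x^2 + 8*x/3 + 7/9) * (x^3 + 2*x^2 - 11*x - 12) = x^5 + 14*x^4/3 - 44*x^3/9 - 358*x^2/9 - 365*x/9 - 28/3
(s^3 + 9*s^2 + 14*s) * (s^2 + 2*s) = s^5 + 11*s^4 + 32*s^3 + 28*s^2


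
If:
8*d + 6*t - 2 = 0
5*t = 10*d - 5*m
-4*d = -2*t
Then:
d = 1/10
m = 0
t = 1/5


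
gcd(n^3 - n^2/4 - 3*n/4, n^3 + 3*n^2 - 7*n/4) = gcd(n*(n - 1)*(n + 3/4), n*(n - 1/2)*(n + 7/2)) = n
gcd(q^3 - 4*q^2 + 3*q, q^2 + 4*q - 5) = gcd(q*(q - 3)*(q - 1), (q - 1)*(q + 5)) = q - 1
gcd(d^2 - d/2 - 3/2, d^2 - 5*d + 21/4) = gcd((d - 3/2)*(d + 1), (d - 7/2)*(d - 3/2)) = d - 3/2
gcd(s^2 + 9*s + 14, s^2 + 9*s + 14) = s^2 + 9*s + 14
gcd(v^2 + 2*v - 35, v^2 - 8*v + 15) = v - 5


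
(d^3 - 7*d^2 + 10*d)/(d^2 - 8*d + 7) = d*(d^2 - 7*d + 10)/(d^2 - 8*d + 7)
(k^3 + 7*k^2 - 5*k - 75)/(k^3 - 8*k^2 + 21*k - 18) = (k^2 + 10*k + 25)/(k^2 - 5*k + 6)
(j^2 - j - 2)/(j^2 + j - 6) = (j + 1)/(j + 3)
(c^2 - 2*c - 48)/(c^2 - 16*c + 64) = (c + 6)/(c - 8)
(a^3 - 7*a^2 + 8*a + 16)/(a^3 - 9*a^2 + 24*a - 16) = (a + 1)/(a - 1)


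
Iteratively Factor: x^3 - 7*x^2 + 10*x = (x - 2)*(x^2 - 5*x) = x*(x - 2)*(x - 5)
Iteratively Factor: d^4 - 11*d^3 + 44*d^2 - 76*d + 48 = (d - 2)*(d^3 - 9*d^2 + 26*d - 24) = (d - 3)*(d - 2)*(d^2 - 6*d + 8) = (d - 4)*(d - 3)*(d - 2)*(d - 2)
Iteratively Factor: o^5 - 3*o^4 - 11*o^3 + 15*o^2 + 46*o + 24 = (o - 4)*(o^4 + o^3 - 7*o^2 - 13*o - 6) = (o - 4)*(o - 3)*(o^3 + 4*o^2 + 5*o + 2) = (o - 4)*(o - 3)*(o + 2)*(o^2 + 2*o + 1) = (o - 4)*(o - 3)*(o + 1)*(o + 2)*(o + 1)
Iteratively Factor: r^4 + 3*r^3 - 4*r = (r - 1)*(r^3 + 4*r^2 + 4*r) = r*(r - 1)*(r^2 + 4*r + 4) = r*(r - 1)*(r + 2)*(r + 2)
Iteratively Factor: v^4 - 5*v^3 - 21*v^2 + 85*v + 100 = (v + 4)*(v^3 - 9*v^2 + 15*v + 25) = (v - 5)*(v + 4)*(v^2 - 4*v - 5) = (v - 5)^2*(v + 4)*(v + 1)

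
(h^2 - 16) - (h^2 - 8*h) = 8*h - 16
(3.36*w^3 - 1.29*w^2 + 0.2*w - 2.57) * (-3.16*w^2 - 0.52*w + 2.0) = -10.6176*w^5 + 2.3292*w^4 + 6.7588*w^3 + 5.4372*w^2 + 1.7364*w - 5.14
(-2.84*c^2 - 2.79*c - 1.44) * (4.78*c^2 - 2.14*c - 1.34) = -13.5752*c^4 - 7.2586*c^3 + 2.893*c^2 + 6.8202*c + 1.9296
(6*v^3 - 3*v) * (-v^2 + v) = -6*v^5 + 6*v^4 + 3*v^3 - 3*v^2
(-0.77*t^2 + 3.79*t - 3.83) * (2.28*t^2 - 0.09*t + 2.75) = -1.7556*t^4 + 8.7105*t^3 - 11.191*t^2 + 10.7672*t - 10.5325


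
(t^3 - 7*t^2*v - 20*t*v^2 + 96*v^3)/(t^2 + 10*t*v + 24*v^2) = (t^2 - 11*t*v + 24*v^2)/(t + 6*v)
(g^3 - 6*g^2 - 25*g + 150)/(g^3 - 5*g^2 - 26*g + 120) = (g - 5)/(g - 4)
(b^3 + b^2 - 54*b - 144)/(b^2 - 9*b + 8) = (b^2 + 9*b + 18)/(b - 1)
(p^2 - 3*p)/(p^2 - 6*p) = (p - 3)/(p - 6)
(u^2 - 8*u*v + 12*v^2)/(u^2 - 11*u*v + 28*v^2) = (u^2 - 8*u*v + 12*v^2)/(u^2 - 11*u*v + 28*v^2)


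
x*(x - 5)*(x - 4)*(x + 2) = x^4 - 7*x^3 + 2*x^2 + 40*x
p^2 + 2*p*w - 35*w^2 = (p - 5*w)*(p + 7*w)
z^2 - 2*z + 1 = (z - 1)^2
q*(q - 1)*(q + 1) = q^3 - q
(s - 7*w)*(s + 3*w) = s^2 - 4*s*w - 21*w^2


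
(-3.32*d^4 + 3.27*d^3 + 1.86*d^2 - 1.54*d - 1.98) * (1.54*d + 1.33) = -5.1128*d^5 + 0.6202*d^4 + 7.2135*d^3 + 0.1022*d^2 - 5.0974*d - 2.6334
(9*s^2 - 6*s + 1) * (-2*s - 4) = -18*s^3 - 24*s^2 + 22*s - 4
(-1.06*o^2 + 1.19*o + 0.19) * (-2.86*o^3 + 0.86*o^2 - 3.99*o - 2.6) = 3.0316*o^5 - 4.315*o^4 + 4.7094*o^3 - 1.8287*o^2 - 3.8521*o - 0.494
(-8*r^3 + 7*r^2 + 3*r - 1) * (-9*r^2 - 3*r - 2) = 72*r^5 - 39*r^4 - 32*r^3 - 14*r^2 - 3*r + 2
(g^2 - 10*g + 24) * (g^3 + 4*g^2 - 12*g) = g^5 - 6*g^4 - 28*g^3 + 216*g^2 - 288*g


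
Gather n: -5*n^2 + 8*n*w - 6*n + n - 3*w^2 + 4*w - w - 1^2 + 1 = -5*n^2 + n*(8*w - 5) - 3*w^2 + 3*w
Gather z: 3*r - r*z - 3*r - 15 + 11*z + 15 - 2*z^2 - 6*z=-2*z^2 + z*(5 - r)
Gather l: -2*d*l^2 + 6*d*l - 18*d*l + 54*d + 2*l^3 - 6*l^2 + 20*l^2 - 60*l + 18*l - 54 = 54*d + 2*l^3 + l^2*(14 - 2*d) + l*(-12*d - 42) - 54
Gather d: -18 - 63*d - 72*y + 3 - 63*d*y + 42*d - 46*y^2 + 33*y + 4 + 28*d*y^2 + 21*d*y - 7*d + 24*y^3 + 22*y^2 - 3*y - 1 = d*(28*y^2 - 42*y - 28) + 24*y^3 - 24*y^2 - 42*y - 12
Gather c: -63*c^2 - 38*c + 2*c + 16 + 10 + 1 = -63*c^2 - 36*c + 27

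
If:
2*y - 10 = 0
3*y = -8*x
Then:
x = -15/8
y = 5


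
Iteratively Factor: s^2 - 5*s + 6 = (s - 2)*(s - 3)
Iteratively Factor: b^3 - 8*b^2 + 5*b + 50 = (b - 5)*(b^2 - 3*b - 10) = (b - 5)*(b + 2)*(b - 5)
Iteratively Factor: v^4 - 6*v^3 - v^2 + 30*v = (v)*(v^3 - 6*v^2 - v + 30) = v*(v + 2)*(v^2 - 8*v + 15) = v*(v - 5)*(v + 2)*(v - 3)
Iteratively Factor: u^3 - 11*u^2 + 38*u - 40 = (u - 5)*(u^2 - 6*u + 8) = (u - 5)*(u - 2)*(u - 4)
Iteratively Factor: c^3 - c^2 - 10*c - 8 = (c + 2)*(c^2 - 3*c - 4) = (c + 1)*(c + 2)*(c - 4)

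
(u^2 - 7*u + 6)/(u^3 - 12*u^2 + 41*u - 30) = 1/(u - 5)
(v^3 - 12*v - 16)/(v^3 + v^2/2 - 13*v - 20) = 2*(v + 2)/(2*v + 5)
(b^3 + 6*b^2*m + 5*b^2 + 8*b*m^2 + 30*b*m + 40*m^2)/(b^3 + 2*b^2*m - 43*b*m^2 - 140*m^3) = (b^2 + 2*b*m + 5*b + 10*m)/(b^2 - 2*b*m - 35*m^2)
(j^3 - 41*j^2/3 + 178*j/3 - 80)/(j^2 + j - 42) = (3*j^2 - 23*j + 40)/(3*(j + 7))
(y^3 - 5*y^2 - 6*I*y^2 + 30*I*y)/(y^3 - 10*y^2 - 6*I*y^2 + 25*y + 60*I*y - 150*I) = y/(y - 5)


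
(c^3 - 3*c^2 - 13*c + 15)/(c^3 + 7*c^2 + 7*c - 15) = (c - 5)/(c + 5)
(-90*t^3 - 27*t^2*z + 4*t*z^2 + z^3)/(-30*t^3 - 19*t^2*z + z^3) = (6*t + z)/(2*t + z)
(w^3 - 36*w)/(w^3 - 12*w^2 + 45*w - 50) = w*(w^2 - 36)/(w^3 - 12*w^2 + 45*w - 50)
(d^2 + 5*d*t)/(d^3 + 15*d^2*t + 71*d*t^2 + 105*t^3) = d/(d^2 + 10*d*t + 21*t^2)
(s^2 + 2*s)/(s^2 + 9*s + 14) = s/(s + 7)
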